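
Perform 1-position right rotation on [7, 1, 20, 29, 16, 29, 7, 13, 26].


Right rotate by 1: [26, 7, 1, 20, 29, 16, 29, 7, 13]


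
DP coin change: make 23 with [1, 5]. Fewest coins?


dp[0]=0; dp[i]=1+min(dp[i-c] for c in coins)
...dp[18]=6, dp[19]=7, dp[20]=4, dp[21]=5, dp[22]=6, dp[23]=7
Minimum coins for 23 = 7


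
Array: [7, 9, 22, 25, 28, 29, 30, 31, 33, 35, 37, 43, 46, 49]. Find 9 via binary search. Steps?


Search for 9:
[0,13] mid=6 arr[6]=30
[0,5] mid=2 arr[2]=22
[0,1] mid=0 arr[0]=7
[1,1] mid=1 arr[1]=9
Total: 4 comparisons


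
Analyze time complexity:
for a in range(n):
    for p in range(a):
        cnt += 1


Per nesting level: O(n) * O(n) [triangular over a] = O(n^2)
Complexity: O(n^2)


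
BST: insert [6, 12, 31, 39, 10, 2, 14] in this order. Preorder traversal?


Root = 6; build tree by BST insertion.
Preorder traversal: [6, 2, 12, 10, 31, 14, 39]


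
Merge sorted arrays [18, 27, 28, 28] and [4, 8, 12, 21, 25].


Compare heads, take smaller each step.
Merged: [4, 8, 12, 18, 21, 25, 27, 28, 28]


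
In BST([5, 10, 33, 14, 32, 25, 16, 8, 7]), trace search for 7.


BST root = 5
Search for 7: compare at each node
Path: [5, 10, 8, 7]


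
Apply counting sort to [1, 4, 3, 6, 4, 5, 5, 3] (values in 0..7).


Count array: [0, 1, 0, 2, 2, 2, 1, 0]
Reconstruct: [1, 3, 3, 4, 4, 5, 5, 6]


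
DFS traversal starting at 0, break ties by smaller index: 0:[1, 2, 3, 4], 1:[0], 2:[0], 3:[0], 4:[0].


DFS stack-based: start with [0]
Visit order: [0, 1, 2, 3, 4]


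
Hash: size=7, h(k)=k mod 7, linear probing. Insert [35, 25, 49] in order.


Insertions: 35->slot 0; 25->slot 4; 49->slot 1
Table: [35, 49, None, None, 25, None, None]


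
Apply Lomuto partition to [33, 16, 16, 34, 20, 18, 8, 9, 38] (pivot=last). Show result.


Elements <= 38 go left of pivot.
Result: [33, 16, 16, 34, 20, 18, 8, 9, 38], pivot at index 8


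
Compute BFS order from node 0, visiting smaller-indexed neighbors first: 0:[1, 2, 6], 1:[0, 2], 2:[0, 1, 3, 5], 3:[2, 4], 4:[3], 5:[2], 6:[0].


BFS queue: start with [0]
Visit order: [0, 1, 2, 6, 3, 5, 4]


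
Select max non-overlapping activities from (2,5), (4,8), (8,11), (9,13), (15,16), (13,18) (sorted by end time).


Greedy: pick earliest-ending, then skip overlaps.
Selected (3 activities): [(2, 5), (8, 11), (15, 16)]


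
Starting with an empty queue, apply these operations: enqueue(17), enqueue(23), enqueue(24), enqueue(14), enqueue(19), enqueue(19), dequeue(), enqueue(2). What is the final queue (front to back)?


enqueue(17) -> [17]
enqueue(23) -> [17, 23]
enqueue(24) -> [17, 23, 24]
enqueue(14) -> [17, 23, 24, 14]
enqueue(19) -> [17, 23, 24, 14, 19]
enqueue(19) -> [17, 23, 24, 14, 19, 19]
dequeue() returns 17 -> [23, 24, 14, 19, 19]
enqueue(2) -> [23, 24, 14, 19, 19, 2]
Final queue (front to back): [23, 24, 14, 19, 19, 2]


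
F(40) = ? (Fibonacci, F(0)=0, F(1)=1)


F(n)=F(n-1)+F(n-2)
...F(38)=39088169, F(39)=63245986, F(40)=102334155


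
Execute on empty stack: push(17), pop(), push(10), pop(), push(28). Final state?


push(17) -> [17]
pop() returns 17 -> []
push(10) -> [10]
pop() returns 10 -> []
push(28) -> [28]
Final stack (bottom to top): [28]


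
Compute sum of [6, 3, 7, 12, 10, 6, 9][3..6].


Prefix sums: [0, 6, 9, 16, 28, 38, 44, 53]
Sum[3..6] = prefix[7] - prefix[3] = 53 - 16 = 37


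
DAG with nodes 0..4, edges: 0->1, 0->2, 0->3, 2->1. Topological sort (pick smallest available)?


Kahn's algorithm, process smallest node first
Order: [0, 2, 1, 3, 4]


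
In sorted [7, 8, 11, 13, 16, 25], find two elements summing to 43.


Two pointers: lo=0, hi=5
No pair sums to 43


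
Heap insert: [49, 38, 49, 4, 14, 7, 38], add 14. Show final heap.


Append 14: [49, 38, 49, 4, 14, 7, 38, 14]
Bubble up: swap idx 7(14) with idx 3(4)
Result: [49, 38, 49, 14, 14, 7, 38, 4]


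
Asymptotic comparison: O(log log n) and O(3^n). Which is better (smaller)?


double-logarithmic grows slower than exponential (base 3)
O(log log n) is asymptotically smaller; O(3^n) grows faster


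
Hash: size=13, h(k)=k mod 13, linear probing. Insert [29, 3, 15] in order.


Insertions: 29->slot 3; 3->slot 4; 15->slot 2
Table: [None, None, 15, 29, 3, None, None, None, None, None, None, None, None]


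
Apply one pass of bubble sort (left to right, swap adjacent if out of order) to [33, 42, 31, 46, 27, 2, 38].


After one pass: [33, 31, 42, 27, 2, 38, 46]


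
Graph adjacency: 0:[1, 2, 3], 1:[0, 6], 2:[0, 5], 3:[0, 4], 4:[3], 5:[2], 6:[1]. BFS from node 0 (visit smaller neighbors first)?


BFS queue: start with [0]
Visit order: [0, 1, 2, 3, 6, 5, 4]


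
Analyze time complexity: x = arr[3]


Analysis: constant-time operation, no loop
Complexity: O(1)


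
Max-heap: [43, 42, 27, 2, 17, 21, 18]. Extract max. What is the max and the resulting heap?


Max = 43
Replace root with last, heapify down
Resulting heap: [42, 18, 27, 2, 17, 21]


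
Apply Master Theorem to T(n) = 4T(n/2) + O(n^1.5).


a=4, b=2, c=1.5. log_2(4)=2 > c=1.5. Case 1: O(n^log_b(a)) = O(n^2)
Complexity: O(n^2)


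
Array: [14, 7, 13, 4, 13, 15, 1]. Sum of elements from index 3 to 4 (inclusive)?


Prefix sums: [0, 14, 21, 34, 38, 51, 66, 67]
Sum[3..4] = prefix[5] - prefix[3] = 51 - 34 = 17


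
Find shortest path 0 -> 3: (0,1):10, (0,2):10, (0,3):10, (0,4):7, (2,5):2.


Dijkstra from 0:
Distances: {0: 0, 1: 10, 2: 10, 3: 10, 4: 7, 5: 12}
Shortest distance to 3 = 10, path = [0, 3]


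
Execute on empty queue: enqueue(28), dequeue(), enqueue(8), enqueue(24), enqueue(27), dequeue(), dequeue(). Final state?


enqueue(28) -> [28]
dequeue() returns 28 -> []
enqueue(8) -> [8]
enqueue(24) -> [8, 24]
enqueue(27) -> [8, 24, 27]
dequeue() returns 8 -> [24, 27]
dequeue() returns 24 -> [27]
Final queue (front to back): [27]


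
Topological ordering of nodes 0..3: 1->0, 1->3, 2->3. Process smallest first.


Kahn's algorithm, process smallest node first
Order: [1, 0, 2, 3]


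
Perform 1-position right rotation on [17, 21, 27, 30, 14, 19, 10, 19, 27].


Right rotate by 1: [27, 17, 21, 27, 30, 14, 19, 10, 19]


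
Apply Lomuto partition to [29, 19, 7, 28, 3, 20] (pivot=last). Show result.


Elements <= 20 go left of pivot.
Result: [19, 7, 3, 20, 29, 28], pivot at index 3


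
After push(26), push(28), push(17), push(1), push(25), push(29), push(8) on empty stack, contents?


push(26) -> [26]
push(28) -> [26, 28]
push(17) -> [26, 28, 17]
push(1) -> [26, 28, 17, 1]
push(25) -> [26, 28, 17, 1, 25]
push(29) -> [26, 28, 17, 1, 25, 29]
push(8) -> [26, 28, 17, 1, 25, 29, 8]
Final stack (bottom to top): [26, 28, 17, 1, 25, 29, 8]


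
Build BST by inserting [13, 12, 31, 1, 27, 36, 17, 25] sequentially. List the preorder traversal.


Root = 13; build tree by BST insertion.
Preorder traversal: [13, 12, 1, 31, 27, 17, 25, 36]


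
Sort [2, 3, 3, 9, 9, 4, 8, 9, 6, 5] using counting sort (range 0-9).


Count array: [0, 0, 1, 2, 1, 1, 1, 0, 1, 3]
Reconstruct: [2, 3, 3, 4, 5, 6, 8, 9, 9, 9]


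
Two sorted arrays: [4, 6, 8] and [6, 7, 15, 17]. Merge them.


Compare heads, take smaller each step.
Merged: [4, 6, 6, 7, 8, 15, 17]


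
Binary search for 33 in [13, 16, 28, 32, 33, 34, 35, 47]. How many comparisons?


Search for 33:
[0,7] mid=3 arr[3]=32
[4,7] mid=5 arr[5]=34
[4,4] mid=4 arr[4]=33
Total: 3 comparisons


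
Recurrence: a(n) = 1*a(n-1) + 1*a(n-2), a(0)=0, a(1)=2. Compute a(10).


Build bottom-up:
...a(8)=42, a(9)=68, a(10)=1*68+1*42=110


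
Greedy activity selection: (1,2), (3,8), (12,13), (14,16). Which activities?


Greedy: pick earliest-ending, then skip overlaps.
Selected (4 activities): [(1, 2), (3, 8), (12, 13), (14, 16)]


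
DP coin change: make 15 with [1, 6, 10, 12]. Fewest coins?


dp[0]=0; dp[i]=1+min(dp[i-c] for c in coins)
...dp[10]=1, dp[11]=2, dp[12]=1, dp[13]=2, dp[14]=3, dp[15]=4
Minimum coins for 15 = 4


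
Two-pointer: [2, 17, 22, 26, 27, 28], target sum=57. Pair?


Two pointers: lo=0, hi=5
No pair sums to 57


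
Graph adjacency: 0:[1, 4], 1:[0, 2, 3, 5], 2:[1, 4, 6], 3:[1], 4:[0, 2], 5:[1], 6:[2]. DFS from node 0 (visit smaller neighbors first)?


DFS stack-based: start with [0]
Visit order: [0, 1, 2, 4, 6, 3, 5]


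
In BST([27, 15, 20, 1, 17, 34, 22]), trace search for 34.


BST root = 27
Search for 34: compare at each node
Path: [27, 34]


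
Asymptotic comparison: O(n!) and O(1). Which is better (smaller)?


constant grows slower than factorial
O(1) is asymptotically smaller; O(n!) grows faster


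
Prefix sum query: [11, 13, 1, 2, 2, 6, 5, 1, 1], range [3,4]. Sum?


Prefix sums: [0, 11, 24, 25, 27, 29, 35, 40, 41, 42]
Sum[3..4] = prefix[5] - prefix[3] = 29 - 25 = 4


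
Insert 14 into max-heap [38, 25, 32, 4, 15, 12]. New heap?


Append 14: [38, 25, 32, 4, 15, 12, 14]
Bubble up: no swaps needed
Result: [38, 25, 32, 4, 15, 12, 14]


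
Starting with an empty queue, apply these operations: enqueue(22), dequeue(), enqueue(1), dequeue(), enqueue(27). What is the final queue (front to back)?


enqueue(22) -> [22]
dequeue() returns 22 -> []
enqueue(1) -> [1]
dequeue() returns 1 -> []
enqueue(27) -> [27]
Final queue (front to back): [27]


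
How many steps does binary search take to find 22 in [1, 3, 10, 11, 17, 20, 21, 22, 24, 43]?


Search for 22:
[0,9] mid=4 arr[4]=17
[5,9] mid=7 arr[7]=22
Total: 2 comparisons


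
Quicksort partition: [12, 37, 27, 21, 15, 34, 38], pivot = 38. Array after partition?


Elements <= 38 go left of pivot.
Result: [12, 37, 27, 21, 15, 34, 38], pivot at index 6


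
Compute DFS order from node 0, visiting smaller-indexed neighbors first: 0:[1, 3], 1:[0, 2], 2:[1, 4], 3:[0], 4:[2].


DFS stack-based: start with [0]
Visit order: [0, 1, 2, 4, 3]


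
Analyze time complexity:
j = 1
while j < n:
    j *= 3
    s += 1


Per nesting level: O(log n) = O(log n)
Complexity: O(log n)


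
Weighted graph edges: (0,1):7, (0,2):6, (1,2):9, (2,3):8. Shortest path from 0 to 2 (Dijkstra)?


Dijkstra from 0:
Distances: {0: 0, 1: 7, 2: 6, 3: 14}
Shortest distance to 2 = 6, path = [0, 2]


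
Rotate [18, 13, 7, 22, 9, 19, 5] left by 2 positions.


Left rotate by 2: [7, 22, 9, 19, 5, 18, 13]


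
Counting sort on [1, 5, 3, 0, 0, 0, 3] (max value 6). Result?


Count array: [3, 1, 0, 2, 0, 1, 0]
Reconstruct: [0, 0, 0, 1, 3, 3, 5]


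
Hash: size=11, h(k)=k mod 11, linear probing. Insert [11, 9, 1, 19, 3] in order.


Insertions: 11->slot 0; 9->slot 9; 1->slot 1; 19->slot 8; 3->slot 3
Table: [11, 1, None, 3, None, None, None, None, 19, 9, None]


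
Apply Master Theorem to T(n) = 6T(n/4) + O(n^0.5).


a=6, b=4, c=0.5. log_4(6)=1.292 > c=0.5. Case 1: O(n^log_b(a)) = O(n^1.292)
Complexity: O(n^1.292)


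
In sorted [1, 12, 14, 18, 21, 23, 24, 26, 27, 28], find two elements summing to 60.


Two pointers: lo=0, hi=9
No pair sums to 60


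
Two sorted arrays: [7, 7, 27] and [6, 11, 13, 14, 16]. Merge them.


Compare heads, take smaller each step.
Merged: [6, 7, 7, 11, 13, 14, 16, 27]


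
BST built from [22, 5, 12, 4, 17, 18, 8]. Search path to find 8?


BST root = 22
Search for 8: compare at each node
Path: [22, 5, 12, 8]


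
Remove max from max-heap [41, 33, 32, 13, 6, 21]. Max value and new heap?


Max = 41
Replace root with last, heapify down
Resulting heap: [33, 21, 32, 13, 6]


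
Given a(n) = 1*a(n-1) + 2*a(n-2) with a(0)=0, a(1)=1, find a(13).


Build bottom-up:
...a(11)=683, a(12)=1365, a(13)=1*1365+2*683=2731


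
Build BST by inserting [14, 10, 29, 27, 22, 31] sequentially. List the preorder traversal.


Root = 14; build tree by BST insertion.
Preorder traversal: [14, 10, 29, 27, 22, 31]


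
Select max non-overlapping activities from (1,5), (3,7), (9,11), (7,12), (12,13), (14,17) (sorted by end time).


Greedy: pick earliest-ending, then skip overlaps.
Selected (4 activities): [(1, 5), (9, 11), (12, 13), (14, 17)]


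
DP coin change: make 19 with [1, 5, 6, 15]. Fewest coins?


dp[0]=0; dp[i]=1+min(dp[i-c] for c in coins)
...dp[14]=4, dp[15]=1, dp[16]=2, dp[17]=3, dp[18]=3, dp[19]=4
Minimum coins for 19 = 4


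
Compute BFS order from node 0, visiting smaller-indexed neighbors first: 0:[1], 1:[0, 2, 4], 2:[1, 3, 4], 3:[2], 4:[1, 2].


BFS queue: start with [0]
Visit order: [0, 1, 2, 4, 3]


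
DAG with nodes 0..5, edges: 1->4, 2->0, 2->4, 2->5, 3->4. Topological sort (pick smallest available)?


Kahn's algorithm, process smallest node first
Order: [1, 2, 0, 3, 4, 5]


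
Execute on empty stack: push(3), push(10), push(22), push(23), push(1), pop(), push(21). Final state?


push(3) -> [3]
push(10) -> [3, 10]
push(22) -> [3, 10, 22]
push(23) -> [3, 10, 22, 23]
push(1) -> [3, 10, 22, 23, 1]
pop() returns 1 -> [3, 10, 22, 23]
push(21) -> [3, 10, 22, 23, 21]
Final stack (bottom to top): [3, 10, 22, 23, 21]


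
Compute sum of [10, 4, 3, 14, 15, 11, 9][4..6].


Prefix sums: [0, 10, 14, 17, 31, 46, 57, 66]
Sum[4..6] = prefix[7] - prefix[4] = 66 - 31 = 35


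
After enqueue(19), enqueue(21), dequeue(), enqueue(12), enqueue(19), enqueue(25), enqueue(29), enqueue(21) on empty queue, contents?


enqueue(19) -> [19]
enqueue(21) -> [19, 21]
dequeue() returns 19 -> [21]
enqueue(12) -> [21, 12]
enqueue(19) -> [21, 12, 19]
enqueue(25) -> [21, 12, 19, 25]
enqueue(29) -> [21, 12, 19, 25, 29]
enqueue(21) -> [21, 12, 19, 25, 29, 21]
Final queue (front to back): [21, 12, 19, 25, 29, 21]


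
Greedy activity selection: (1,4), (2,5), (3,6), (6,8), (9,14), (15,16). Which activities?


Greedy: pick earliest-ending, then skip overlaps.
Selected (4 activities): [(1, 4), (6, 8), (9, 14), (15, 16)]


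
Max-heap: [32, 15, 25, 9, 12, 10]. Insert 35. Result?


Append 35: [32, 15, 25, 9, 12, 10, 35]
Bubble up: swap idx 6(35) with idx 2(25); swap idx 2(35) with idx 0(32)
Result: [35, 15, 32, 9, 12, 10, 25]


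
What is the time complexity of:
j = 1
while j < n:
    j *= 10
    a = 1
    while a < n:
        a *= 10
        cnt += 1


Per nesting level: O(log n) * O(log n) = O((log n)^2)
Complexity: O((log n)^2)


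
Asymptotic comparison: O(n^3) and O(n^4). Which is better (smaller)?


cubic grows slower than quartic
O(n^3) is asymptotically smaller; O(n^4) grows faster


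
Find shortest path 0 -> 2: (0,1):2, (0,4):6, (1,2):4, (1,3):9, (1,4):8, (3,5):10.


Dijkstra from 0:
Distances: {0: 0, 1: 2, 2: 6, 3: 11, 4: 6, 5: 21}
Shortest distance to 2 = 6, path = [0, 1, 2]


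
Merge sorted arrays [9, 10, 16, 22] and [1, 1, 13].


Compare heads, take smaller each step.
Merged: [1, 1, 9, 10, 13, 16, 22]


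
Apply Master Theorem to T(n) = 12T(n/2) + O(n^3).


a=12, b=2, c=3. log_2(12)=3.585 > c=3. Case 1: O(n^log_b(a)) = O(n^3.585)
Complexity: O(n^3.585)


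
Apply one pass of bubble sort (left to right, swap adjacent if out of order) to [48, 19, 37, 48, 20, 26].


After one pass: [19, 37, 48, 20, 26, 48]


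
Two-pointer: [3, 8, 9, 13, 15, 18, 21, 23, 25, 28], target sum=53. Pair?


Two pointers: lo=0, hi=9
Found pair: (25, 28) summing to 53


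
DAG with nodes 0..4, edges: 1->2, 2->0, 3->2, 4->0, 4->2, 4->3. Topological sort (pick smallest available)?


Kahn's algorithm, process smallest node first
Order: [1, 4, 3, 2, 0]


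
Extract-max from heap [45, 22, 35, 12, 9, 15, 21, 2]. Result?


Max = 45
Replace root with last, heapify down
Resulting heap: [35, 22, 21, 12, 9, 15, 2]


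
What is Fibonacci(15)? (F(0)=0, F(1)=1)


F(n)=F(n-1)+F(n-2)
...F(13)=233, F(14)=377, F(15)=610


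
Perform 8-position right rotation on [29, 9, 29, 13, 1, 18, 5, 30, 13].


Right rotate by 8: [9, 29, 13, 1, 18, 5, 30, 13, 29]


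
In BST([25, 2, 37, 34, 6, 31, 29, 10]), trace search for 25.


BST root = 25
Search for 25: compare at each node
Path: [25]


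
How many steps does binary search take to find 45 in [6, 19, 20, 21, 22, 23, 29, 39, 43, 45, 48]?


Search for 45:
[0,10] mid=5 arr[5]=23
[6,10] mid=8 arr[8]=43
[9,10] mid=9 arr[9]=45
Total: 3 comparisons


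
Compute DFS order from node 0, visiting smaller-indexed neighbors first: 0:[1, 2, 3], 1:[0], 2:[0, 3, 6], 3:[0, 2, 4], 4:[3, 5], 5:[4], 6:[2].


DFS stack-based: start with [0]
Visit order: [0, 1, 2, 3, 4, 5, 6]


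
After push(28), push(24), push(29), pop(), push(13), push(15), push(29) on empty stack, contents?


push(28) -> [28]
push(24) -> [28, 24]
push(29) -> [28, 24, 29]
pop() returns 29 -> [28, 24]
push(13) -> [28, 24, 13]
push(15) -> [28, 24, 13, 15]
push(29) -> [28, 24, 13, 15, 29]
Final stack (bottom to top): [28, 24, 13, 15, 29]


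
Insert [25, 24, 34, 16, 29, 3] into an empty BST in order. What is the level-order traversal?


Root = 25; build tree by BST insertion.
Level-Order traversal: [25, 24, 34, 16, 29, 3]


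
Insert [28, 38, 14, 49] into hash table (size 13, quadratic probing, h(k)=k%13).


Insertions: 28->slot 2; 38->slot 12; 14->slot 1; 49->slot 10
Table: [None, 14, 28, None, None, None, None, None, None, None, 49, None, 38]


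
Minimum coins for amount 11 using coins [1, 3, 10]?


dp[0]=0; dp[i]=1+min(dp[i-c] for c in coins)
...dp[6]=2, dp[7]=3, dp[8]=4, dp[9]=3, dp[10]=1, dp[11]=2
Minimum coins for 11 = 2


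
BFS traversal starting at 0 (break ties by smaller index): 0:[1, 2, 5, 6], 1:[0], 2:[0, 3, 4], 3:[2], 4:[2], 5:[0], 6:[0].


BFS queue: start with [0]
Visit order: [0, 1, 2, 5, 6, 3, 4]


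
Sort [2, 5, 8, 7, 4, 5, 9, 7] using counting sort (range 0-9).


Count array: [0, 0, 1, 0, 1, 2, 0, 2, 1, 1]
Reconstruct: [2, 4, 5, 5, 7, 7, 8, 9]


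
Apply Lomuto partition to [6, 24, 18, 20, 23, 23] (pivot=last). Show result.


Elements <= 23 go left of pivot.
Result: [6, 18, 20, 23, 23, 24], pivot at index 4


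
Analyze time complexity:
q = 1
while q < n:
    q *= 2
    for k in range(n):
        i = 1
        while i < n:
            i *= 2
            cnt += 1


Per nesting level: O(log n) * O(n) * O(log n) = O(n (log n)^2)
Complexity: O(n (log n)^2)


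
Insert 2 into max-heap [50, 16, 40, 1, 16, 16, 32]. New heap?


Append 2: [50, 16, 40, 1, 16, 16, 32, 2]
Bubble up: swap idx 7(2) with idx 3(1)
Result: [50, 16, 40, 2, 16, 16, 32, 1]


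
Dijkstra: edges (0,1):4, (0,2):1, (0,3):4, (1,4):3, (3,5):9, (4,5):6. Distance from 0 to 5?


Dijkstra from 0:
Distances: {0: 0, 1: 4, 2: 1, 3: 4, 4: 7, 5: 13}
Shortest distance to 5 = 13, path = [0, 3, 5]


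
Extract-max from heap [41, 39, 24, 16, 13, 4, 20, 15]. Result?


Max = 41
Replace root with last, heapify down
Resulting heap: [39, 16, 24, 15, 13, 4, 20]


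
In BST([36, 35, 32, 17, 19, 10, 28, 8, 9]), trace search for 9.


BST root = 36
Search for 9: compare at each node
Path: [36, 35, 32, 17, 10, 8, 9]


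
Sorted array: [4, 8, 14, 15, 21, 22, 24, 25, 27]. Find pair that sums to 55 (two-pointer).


Two pointers: lo=0, hi=8
No pair sums to 55


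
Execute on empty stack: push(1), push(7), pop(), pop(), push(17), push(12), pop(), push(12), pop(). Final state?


push(1) -> [1]
push(7) -> [1, 7]
pop() returns 7 -> [1]
pop() returns 1 -> []
push(17) -> [17]
push(12) -> [17, 12]
pop() returns 12 -> [17]
push(12) -> [17, 12]
pop() returns 12 -> [17]
Final stack (bottom to top): [17]


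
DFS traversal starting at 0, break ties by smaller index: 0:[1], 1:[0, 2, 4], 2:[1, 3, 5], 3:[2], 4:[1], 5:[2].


DFS stack-based: start with [0]
Visit order: [0, 1, 2, 3, 5, 4]


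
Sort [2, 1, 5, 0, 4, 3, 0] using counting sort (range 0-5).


Count array: [2, 1, 1, 1, 1, 1]
Reconstruct: [0, 0, 1, 2, 3, 4, 5]


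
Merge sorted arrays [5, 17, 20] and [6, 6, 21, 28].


Compare heads, take smaller each step.
Merged: [5, 6, 6, 17, 20, 21, 28]


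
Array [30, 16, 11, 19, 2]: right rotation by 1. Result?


Right rotate by 1: [2, 30, 16, 11, 19]


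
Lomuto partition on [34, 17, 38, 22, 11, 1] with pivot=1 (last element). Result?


Elements <= 1 go left of pivot.
Result: [1, 17, 38, 22, 11, 34], pivot at index 0


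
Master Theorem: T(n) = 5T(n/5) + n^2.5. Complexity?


a=5, b=5, c=2.5. log_5(5)=1 < c=2.5. Case 3: O(n^c) = O(n^2.500)
Complexity: O(n^2.500)


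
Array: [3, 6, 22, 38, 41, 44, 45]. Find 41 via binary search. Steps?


Search for 41:
[0,6] mid=3 arr[3]=38
[4,6] mid=5 arr[5]=44
[4,4] mid=4 arr[4]=41
Total: 3 comparisons


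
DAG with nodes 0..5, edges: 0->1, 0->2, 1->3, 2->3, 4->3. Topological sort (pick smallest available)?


Kahn's algorithm, process smallest node first
Order: [0, 1, 2, 4, 3, 5]


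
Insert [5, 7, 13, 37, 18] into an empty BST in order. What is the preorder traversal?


Root = 5; build tree by BST insertion.
Preorder traversal: [5, 7, 13, 37, 18]


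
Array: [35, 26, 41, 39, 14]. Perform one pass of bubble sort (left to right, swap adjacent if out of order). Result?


After one pass: [26, 35, 39, 14, 41]


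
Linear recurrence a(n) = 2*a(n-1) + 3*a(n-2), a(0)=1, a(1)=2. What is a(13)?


Build bottom-up:
...a(11)=132860, a(12)=398581, a(13)=2*398581+3*132860=1195742


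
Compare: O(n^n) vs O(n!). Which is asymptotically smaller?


factorial grows slower than n^n
O(n!) is asymptotically smaller; O(n^n) grows faster


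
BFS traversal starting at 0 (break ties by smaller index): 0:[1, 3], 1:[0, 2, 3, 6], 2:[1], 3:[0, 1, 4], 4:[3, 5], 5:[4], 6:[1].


BFS queue: start with [0]
Visit order: [0, 1, 3, 2, 6, 4, 5]


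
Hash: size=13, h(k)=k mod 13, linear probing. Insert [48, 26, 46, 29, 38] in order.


Insertions: 48->slot 9; 26->slot 0; 46->slot 7; 29->slot 3; 38->slot 12
Table: [26, None, None, 29, None, None, None, 46, None, 48, None, None, 38]


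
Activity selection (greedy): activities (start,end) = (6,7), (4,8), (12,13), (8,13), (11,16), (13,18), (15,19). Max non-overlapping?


Greedy: pick earliest-ending, then skip overlaps.
Selected (3 activities): [(6, 7), (12, 13), (13, 18)]


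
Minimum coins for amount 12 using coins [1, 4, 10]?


dp[0]=0; dp[i]=1+min(dp[i-c] for c in coins)
...dp[7]=4, dp[8]=2, dp[9]=3, dp[10]=1, dp[11]=2, dp[12]=3
Minimum coins for 12 = 3


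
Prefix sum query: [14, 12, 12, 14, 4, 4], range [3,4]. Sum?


Prefix sums: [0, 14, 26, 38, 52, 56, 60]
Sum[3..4] = prefix[5] - prefix[3] = 56 - 38 = 18


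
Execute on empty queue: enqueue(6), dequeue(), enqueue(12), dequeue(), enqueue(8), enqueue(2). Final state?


enqueue(6) -> [6]
dequeue() returns 6 -> []
enqueue(12) -> [12]
dequeue() returns 12 -> []
enqueue(8) -> [8]
enqueue(2) -> [8, 2]
Final queue (front to back): [8, 2]


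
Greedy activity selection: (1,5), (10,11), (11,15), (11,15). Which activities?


Greedy: pick earliest-ending, then skip overlaps.
Selected (3 activities): [(1, 5), (10, 11), (11, 15)]


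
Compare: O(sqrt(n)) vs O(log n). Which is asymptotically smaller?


logarithmic grows slower than sublinear
O(log n) is asymptotically smaller; O(sqrt(n)) grows faster


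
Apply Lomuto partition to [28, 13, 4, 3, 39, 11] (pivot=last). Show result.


Elements <= 11 go left of pivot.
Result: [4, 3, 11, 13, 39, 28], pivot at index 2


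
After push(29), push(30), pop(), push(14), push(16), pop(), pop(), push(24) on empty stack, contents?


push(29) -> [29]
push(30) -> [29, 30]
pop() returns 30 -> [29]
push(14) -> [29, 14]
push(16) -> [29, 14, 16]
pop() returns 16 -> [29, 14]
pop() returns 14 -> [29]
push(24) -> [29, 24]
Final stack (bottom to top): [29, 24]


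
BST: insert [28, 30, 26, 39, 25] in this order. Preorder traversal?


Root = 28; build tree by BST insertion.
Preorder traversal: [28, 26, 25, 30, 39]


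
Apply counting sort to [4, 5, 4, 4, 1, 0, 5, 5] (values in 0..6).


Count array: [1, 1, 0, 0, 3, 3, 0]
Reconstruct: [0, 1, 4, 4, 4, 5, 5, 5]


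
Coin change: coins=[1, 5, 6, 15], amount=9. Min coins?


dp[0]=0; dp[i]=1+min(dp[i-c] for c in coins)
...dp[4]=4, dp[5]=1, dp[6]=1, dp[7]=2, dp[8]=3, dp[9]=4
Minimum coins for 9 = 4


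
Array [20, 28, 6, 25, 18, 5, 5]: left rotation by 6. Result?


Left rotate by 6: [5, 20, 28, 6, 25, 18, 5]


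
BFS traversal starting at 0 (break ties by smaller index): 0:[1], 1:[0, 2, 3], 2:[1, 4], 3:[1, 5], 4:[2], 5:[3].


BFS queue: start with [0]
Visit order: [0, 1, 2, 3, 4, 5]


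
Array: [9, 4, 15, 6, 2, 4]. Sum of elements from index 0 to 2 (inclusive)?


Prefix sums: [0, 9, 13, 28, 34, 36, 40]
Sum[0..2] = prefix[3] - prefix[0] = 28 - 0 = 28


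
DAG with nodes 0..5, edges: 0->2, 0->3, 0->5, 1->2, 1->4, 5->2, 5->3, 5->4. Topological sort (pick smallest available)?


Kahn's algorithm, process smallest node first
Order: [0, 1, 5, 2, 3, 4]


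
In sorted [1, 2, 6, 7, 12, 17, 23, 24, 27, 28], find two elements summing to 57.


Two pointers: lo=0, hi=9
No pair sums to 57


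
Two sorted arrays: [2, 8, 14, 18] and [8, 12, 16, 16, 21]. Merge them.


Compare heads, take smaller each step.
Merged: [2, 8, 8, 12, 14, 16, 16, 18, 21]


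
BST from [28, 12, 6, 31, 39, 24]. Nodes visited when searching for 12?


BST root = 28
Search for 12: compare at each node
Path: [28, 12]


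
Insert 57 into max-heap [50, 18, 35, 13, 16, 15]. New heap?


Append 57: [50, 18, 35, 13, 16, 15, 57]
Bubble up: swap idx 6(57) with idx 2(35); swap idx 2(57) with idx 0(50)
Result: [57, 18, 50, 13, 16, 15, 35]


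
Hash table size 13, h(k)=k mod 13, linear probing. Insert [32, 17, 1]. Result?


Insertions: 32->slot 6; 17->slot 4; 1->slot 1
Table: [None, 1, None, None, 17, None, 32, None, None, None, None, None, None]


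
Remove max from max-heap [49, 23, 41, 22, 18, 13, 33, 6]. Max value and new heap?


Max = 49
Replace root with last, heapify down
Resulting heap: [41, 23, 33, 22, 18, 13, 6]


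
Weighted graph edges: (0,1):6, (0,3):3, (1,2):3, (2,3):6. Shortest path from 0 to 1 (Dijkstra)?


Dijkstra from 0:
Distances: {0: 0, 1: 6, 2: 9, 3: 3}
Shortest distance to 1 = 6, path = [0, 1]


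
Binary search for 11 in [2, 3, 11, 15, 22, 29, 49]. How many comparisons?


Search for 11:
[0,6] mid=3 arr[3]=15
[0,2] mid=1 arr[1]=3
[2,2] mid=2 arr[2]=11
Total: 3 comparisons


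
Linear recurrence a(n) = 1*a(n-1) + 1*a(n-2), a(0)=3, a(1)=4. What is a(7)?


Build bottom-up:
...a(5)=29, a(6)=47, a(7)=1*47+1*29=76


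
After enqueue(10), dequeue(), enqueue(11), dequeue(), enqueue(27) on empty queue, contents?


enqueue(10) -> [10]
dequeue() returns 10 -> []
enqueue(11) -> [11]
dequeue() returns 11 -> []
enqueue(27) -> [27]
Final queue (front to back): [27]


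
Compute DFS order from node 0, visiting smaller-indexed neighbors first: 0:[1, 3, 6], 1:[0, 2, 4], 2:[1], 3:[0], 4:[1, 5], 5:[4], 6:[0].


DFS stack-based: start with [0]
Visit order: [0, 1, 2, 4, 5, 3, 6]


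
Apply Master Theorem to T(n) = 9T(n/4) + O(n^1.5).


a=9, b=4, c=1.5. log_4(9)=1.585 > c=1.5. Case 1: O(n^log_b(a)) = O(n^1.585)
Complexity: O(n^1.585)


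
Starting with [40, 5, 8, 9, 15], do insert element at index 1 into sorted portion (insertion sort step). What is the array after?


After one pass: [5, 40, 8, 9, 15]


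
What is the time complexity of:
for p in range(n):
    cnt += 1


Per nesting level: O(n) = O(n)
Complexity: O(n)


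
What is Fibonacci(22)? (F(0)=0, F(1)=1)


F(n)=F(n-1)+F(n-2)
...F(20)=6765, F(21)=10946, F(22)=17711


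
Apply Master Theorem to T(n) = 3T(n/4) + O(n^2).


a=3, b=4, c=2. log_4(3)=0.792 < c=2. Case 3: O(n^c) = O(n^2)
Complexity: O(n^2)


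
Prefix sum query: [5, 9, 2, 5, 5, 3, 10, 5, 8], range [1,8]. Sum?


Prefix sums: [0, 5, 14, 16, 21, 26, 29, 39, 44, 52]
Sum[1..8] = prefix[9] - prefix[1] = 52 - 5 = 47


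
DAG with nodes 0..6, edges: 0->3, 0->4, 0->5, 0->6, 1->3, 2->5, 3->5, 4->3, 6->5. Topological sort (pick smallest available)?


Kahn's algorithm, process smallest node first
Order: [0, 1, 2, 4, 3, 6, 5]


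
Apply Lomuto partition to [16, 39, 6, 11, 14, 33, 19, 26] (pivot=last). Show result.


Elements <= 26 go left of pivot.
Result: [16, 6, 11, 14, 19, 26, 39, 33], pivot at index 5


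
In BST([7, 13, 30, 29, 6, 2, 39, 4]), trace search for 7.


BST root = 7
Search for 7: compare at each node
Path: [7]


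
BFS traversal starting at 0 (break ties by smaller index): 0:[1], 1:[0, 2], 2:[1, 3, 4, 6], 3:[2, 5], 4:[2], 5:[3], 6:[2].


BFS queue: start with [0]
Visit order: [0, 1, 2, 3, 4, 6, 5]


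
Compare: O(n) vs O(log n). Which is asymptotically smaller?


logarithmic grows slower than linear
O(log n) is asymptotically smaller; O(n) grows faster


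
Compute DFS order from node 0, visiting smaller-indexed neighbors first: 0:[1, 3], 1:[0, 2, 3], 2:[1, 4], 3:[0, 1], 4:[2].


DFS stack-based: start with [0]
Visit order: [0, 1, 2, 4, 3]


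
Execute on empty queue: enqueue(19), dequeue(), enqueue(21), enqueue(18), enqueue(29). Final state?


enqueue(19) -> [19]
dequeue() returns 19 -> []
enqueue(21) -> [21]
enqueue(18) -> [21, 18]
enqueue(29) -> [21, 18, 29]
Final queue (front to back): [21, 18, 29]


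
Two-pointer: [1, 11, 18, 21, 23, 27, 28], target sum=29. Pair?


Two pointers: lo=0, hi=6
Found pair: (1, 28) summing to 29


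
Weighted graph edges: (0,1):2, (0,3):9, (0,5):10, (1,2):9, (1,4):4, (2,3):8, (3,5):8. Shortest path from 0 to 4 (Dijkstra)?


Dijkstra from 0:
Distances: {0: 0, 1: 2, 2: 11, 3: 9, 4: 6, 5: 10}
Shortest distance to 4 = 6, path = [0, 1, 4]


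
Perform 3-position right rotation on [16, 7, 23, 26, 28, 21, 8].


Right rotate by 3: [28, 21, 8, 16, 7, 23, 26]


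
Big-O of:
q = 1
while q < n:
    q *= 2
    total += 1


Per nesting level: O(log n) = O(log n)
Complexity: O(log n)


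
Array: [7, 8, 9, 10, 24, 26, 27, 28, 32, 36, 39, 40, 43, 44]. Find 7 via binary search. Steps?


Search for 7:
[0,13] mid=6 arr[6]=27
[0,5] mid=2 arr[2]=9
[0,1] mid=0 arr[0]=7
Total: 3 comparisons


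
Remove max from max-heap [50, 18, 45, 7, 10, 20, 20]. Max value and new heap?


Max = 50
Replace root with last, heapify down
Resulting heap: [45, 18, 20, 7, 10, 20]


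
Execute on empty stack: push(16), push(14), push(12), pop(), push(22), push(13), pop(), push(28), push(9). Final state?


push(16) -> [16]
push(14) -> [16, 14]
push(12) -> [16, 14, 12]
pop() returns 12 -> [16, 14]
push(22) -> [16, 14, 22]
push(13) -> [16, 14, 22, 13]
pop() returns 13 -> [16, 14, 22]
push(28) -> [16, 14, 22, 28]
push(9) -> [16, 14, 22, 28, 9]
Final stack (bottom to top): [16, 14, 22, 28, 9]


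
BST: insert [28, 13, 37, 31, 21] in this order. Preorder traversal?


Root = 28; build tree by BST insertion.
Preorder traversal: [28, 13, 21, 37, 31]


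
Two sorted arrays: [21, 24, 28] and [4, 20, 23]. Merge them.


Compare heads, take smaller each step.
Merged: [4, 20, 21, 23, 24, 28]


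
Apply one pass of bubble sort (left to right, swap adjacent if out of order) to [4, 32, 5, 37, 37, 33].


After one pass: [4, 5, 32, 37, 33, 37]


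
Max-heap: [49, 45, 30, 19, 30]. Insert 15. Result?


Append 15: [49, 45, 30, 19, 30, 15]
Bubble up: no swaps needed
Result: [49, 45, 30, 19, 30, 15]


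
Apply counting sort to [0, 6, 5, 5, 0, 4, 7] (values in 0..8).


Count array: [2, 0, 0, 0, 1, 2, 1, 1, 0]
Reconstruct: [0, 0, 4, 5, 5, 6, 7]


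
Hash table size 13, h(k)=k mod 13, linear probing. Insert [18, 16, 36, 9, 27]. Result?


Insertions: 18->slot 5; 16->slot 3; 36->slot 10; 9->slot 9; 27->slot 1
Table: [None, 27, None, 16, None, 18, None, None, None, 9, 36, None, None]


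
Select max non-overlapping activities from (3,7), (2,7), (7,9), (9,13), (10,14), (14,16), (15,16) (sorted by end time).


Greedy: pick earliest-ending, then skip overlaps.
Selected (4 activities): [(3, 7), (7, 9), (9, 13), (14, 16)]


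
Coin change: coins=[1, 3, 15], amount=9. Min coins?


dp[0]=0; dp[i]=1+min(dp[i-c] for c in coins)
...dp[4]=2, dp[5]=3, dp[6]=2, dp[7]=3, dp[8]=4, dp[9]=3
Minimum coins for 9 = 3


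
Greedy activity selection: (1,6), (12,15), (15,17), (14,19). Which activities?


Greedy: pick earliest-ending, then skip overlaps.
Selected (3 activities): [(1, 6), (12, 15), (15, 17)]


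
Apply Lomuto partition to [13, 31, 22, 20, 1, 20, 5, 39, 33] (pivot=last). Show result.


Elements <= 33 go left of pivot.
Result: [13, 31, 22, 20, 1, 20, 5, 33, 39], pivot at index 7


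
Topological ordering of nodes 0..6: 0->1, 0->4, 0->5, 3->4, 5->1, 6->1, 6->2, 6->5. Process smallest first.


Kahn's algorithm, process smallest node first
Order: [0, 3, 4, 6, 2, 5, 1]


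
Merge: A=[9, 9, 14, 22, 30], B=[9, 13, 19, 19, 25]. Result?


Compare heads, take smaller each step.
Merged: [9, 9, 9, 13, 14, 19, 19, 22, 25, 30]


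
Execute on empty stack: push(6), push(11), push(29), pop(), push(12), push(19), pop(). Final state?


push(6) -> [6]
push(11) -> [6, 11]
push(29) -> [6, 11, 29]
pop() returns 29 -> [6, 11]
push(12) -> [6, 11, 12]
push(19) -> [6, 11, 12, 19]
pop() returns 19 -> [6, 11, 12]
Final stack (bottom to top): [6, 11, 12]


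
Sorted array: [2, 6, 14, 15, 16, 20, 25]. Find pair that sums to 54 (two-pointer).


Two pointers: lo=0, hi=6
No pair sums to 54


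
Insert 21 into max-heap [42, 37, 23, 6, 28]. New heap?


Append 21: [42, 37, 23, 6, 28, 21]
Bubble up: no swaps needed
Result: [42, 37, 23, 6, 28, 21]


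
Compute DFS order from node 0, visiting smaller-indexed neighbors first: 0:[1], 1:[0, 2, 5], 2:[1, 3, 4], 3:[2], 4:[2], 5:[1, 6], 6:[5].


DFS stack-based: start with [0]
Visit order: [0, 1, 2, 3, 4, 5, 6]


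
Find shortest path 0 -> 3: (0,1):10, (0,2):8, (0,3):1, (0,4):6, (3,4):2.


Dijkstra from 0:
Distances: {0: 0, 1: 10, 2: 8, 3: 1, 4: 3}
Shortest distance to 3 = 1, path = [0, 3]


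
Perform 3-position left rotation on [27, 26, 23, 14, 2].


Left rotate by 3: [14, 2, 27, 26, 23]


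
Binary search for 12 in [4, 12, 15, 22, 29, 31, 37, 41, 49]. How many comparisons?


Search for 12:
[0,8] mid=4 arr[4]=29
[0,3] mid=1 arr[1]=12
Total: 2 comparisons


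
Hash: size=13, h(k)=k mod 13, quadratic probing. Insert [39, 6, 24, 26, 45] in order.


Insertions: 39->slot 0; 6->slot 6; 24->slot 11; 26->slot 1; 45->slot 7
Table: [39, 26, None, None, None, None, 6, 45, None, None, None, 24, None]


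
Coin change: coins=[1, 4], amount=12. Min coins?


dp[0]=0; dp[i]=1+min(dp[i-c] for c in coins)
...dp[7]=4, dp[8]=2, dp[9]=3, dp[10]=4, dp[11]=5, dp[12]=3
Minimum coins for 12 = 3


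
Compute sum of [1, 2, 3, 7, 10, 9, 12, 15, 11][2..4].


Prefix sums: [0, 1, 3, 6, 13, 23, 32, 44, 59, 70]
Sum[2..4] = prefix[5] - prefix[2] = 23 - 3 = 20


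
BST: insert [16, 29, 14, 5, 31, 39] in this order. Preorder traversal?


Root = 16; build tree by BST insertion.
Preorder traversal: [16, 14, 5, 29, 31, 39]


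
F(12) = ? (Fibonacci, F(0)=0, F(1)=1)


F(n)=F(n-1)+F(n-2)
...F(10)=55, F(11)=89, F(12)=144


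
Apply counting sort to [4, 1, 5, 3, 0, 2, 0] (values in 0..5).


Count array: [2, 1, 1, 1, 1, 1]
Reconstruct: [0, 0, 1, 2, 3, 4, 5]


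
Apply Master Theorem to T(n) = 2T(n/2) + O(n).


a=2, b=2, c=1. log_2(2)=1 = c=1. Case 2: O(n^c log n) = O(n log n)
Complexity: O(n log n)


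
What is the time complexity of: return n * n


Analysis: constant-time operation, no loop
Complexity: O(1)


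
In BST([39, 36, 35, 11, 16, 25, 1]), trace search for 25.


BST root = 39
Search for 25: compare at each node
Path: [39, 36, 35, 11, 16, 25]


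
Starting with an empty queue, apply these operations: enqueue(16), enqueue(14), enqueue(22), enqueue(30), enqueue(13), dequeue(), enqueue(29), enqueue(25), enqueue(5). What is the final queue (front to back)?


enqueue(16) -> [16]
enqueue(14) -> [16, 14]
enqueue(22) -> [16, 14, 22]
enqueue(30) -> [16, 14, 22, 30]
enqueue(13) -> [16, 14, 22, 30, 13]
dequeue() returns 16 -> [14, 22, 30, 13]
enqueue(29) -> [14, 22, 30, 13, 29]
enqueue(25) -> [14, 22, 30, 13, 29, 25]
enqueue(5) -> [14, 22, 30, 13, 29, 25, 5]
Final queue (front to back): [14, 22, 30, 13, 29, 25, 5]


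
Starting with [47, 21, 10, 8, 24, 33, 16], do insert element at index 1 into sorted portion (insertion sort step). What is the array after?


After one pass: [21, 47, 10, 8, 24, 33, 16]


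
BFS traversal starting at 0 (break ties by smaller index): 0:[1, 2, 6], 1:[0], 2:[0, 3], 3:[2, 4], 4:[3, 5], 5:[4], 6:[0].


BFS queue: start with [0]
Visit order: [0, 1, 2, 6, 3, 4, 5]


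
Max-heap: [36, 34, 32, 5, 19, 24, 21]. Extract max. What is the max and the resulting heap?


Max = 36
Replace root with last, heapify down
Resulting heap: [34, 21, 32, 5, 19, 24]


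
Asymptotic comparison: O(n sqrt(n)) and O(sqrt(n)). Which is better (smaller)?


sublinear grows slower than n^1.5
O(sqrt(n)) is asymptotically smaller; O(n sqrt(n)) grows faster


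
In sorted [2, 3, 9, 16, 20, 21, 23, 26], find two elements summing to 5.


Two pointers: lo=0, hi=7
Found pair: (2, 3) summing to 5


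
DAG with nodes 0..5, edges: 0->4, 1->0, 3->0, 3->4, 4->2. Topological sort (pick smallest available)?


Kahn's algorithm, process smallest node first
Order: [1, 3, 0, 4, 2, 5]


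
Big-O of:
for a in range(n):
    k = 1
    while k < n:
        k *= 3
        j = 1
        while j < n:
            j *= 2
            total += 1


Per nesting level: O(n) * O(log n) * O(log n) = O(n (log n)^2)
Complexity: O(n (log n)^2)


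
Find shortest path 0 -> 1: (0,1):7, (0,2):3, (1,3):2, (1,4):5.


Dijkstra from 0:
Distances: {0: 0, 1: 7, 2: 3, 3: 9, 4: 12}
Shortest distance to 1 = 7, path = [0, 1]


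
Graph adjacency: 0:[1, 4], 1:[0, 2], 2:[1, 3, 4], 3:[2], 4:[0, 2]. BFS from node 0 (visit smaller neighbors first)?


BFS queue: start with [0]
Visit order: [0, 1, 4, 2, 3]


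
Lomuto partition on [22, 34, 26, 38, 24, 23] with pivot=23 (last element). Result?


Elements <= 23 go left of pivot.
Result: [22, 23, 26, 38, 24, 34], pivot at index 1


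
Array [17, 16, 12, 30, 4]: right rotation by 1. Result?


Right rotate by 1: [4, 17, 16, 12, 30]


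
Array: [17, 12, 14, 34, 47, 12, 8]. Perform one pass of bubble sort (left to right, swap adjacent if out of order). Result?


After one pass: [12, 14, 17, 34, 12, 8, 47]


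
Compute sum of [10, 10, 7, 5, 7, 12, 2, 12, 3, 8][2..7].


Prefix sums: [0, 10, 20, 27, 32, 39, 51, 53, 65, 68, 76]
Sum[2..7] = prefix[8] - prefix[2] = 65 - 20 = 45


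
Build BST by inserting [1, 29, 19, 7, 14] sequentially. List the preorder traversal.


Root = 1; build tree by BST insertion.
Preorder traversal: [1, 29, 19, 7, 14]


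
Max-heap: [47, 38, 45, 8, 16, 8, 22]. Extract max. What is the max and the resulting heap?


Max = 47
Replace root with last, heapify down
Resulting heap: [45, 38, 22, 8, 16, 8]


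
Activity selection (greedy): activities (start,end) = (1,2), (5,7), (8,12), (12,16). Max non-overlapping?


Greedy: pick earliest-ending, then skip overlaps.
Selected (4 activities): [(1, 2), (5, 7), (8, 12), (12, 16)]


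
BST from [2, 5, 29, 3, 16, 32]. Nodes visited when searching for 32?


BST root = 2
Search for 32: compare at each node
Path: [2, 5, 29, 32]


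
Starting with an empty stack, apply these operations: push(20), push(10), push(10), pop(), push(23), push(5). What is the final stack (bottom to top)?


push(20) -> [20]
push(10) -> [20, 10]
push(10) -> [20, 10, 10]
pop() returns 10 -> [20, 10]
push(23) -> [20, 10, 23]
push(5) -> [20, 10, 23, 5]
Final stack (bottom to top): [20, 10, 23, 5]


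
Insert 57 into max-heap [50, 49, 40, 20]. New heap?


Append 57: [50, 49, 40, 20, 57]
Bubble up: swap idx 4(57) with idx 1(49); swap idx 1(57) with idx 0(50)
Result: [57, 50, 40, 20, 49]
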